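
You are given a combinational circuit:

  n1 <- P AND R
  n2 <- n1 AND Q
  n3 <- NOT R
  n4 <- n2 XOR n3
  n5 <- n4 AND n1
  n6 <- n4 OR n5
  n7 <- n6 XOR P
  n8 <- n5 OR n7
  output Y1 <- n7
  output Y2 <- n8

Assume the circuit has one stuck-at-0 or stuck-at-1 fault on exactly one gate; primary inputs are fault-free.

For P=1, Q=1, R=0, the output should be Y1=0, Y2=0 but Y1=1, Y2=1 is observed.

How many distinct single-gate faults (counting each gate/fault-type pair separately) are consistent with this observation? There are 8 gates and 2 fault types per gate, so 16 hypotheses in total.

6

Fault-free: n1=0, n2=0, n3=1, n4=1, n5=0, n6=1, n7=0, n8=0 → Y1=0, Y2=0. Observed Y1=1, Y2=1.
  n1: stuck-at-1 ✓; others ✗
  n2: stuck-at-1 ✓; others ✗
  n3: stuck-at-0 ✓; others ✗
  n4: stuck-at-0 ✓; others ✗
  n5: none of the 2 fault types match ✗
  n6: stuck-at-0 ✓; others ✗
  n7: stuck-at-1 ✓; others ✗
  n8: none of the 2 fault types match ✗
Consistent faults: {n1 stuck-at-1, n2 stuck-at-1, n3 stuck-at-0, n4 stuck-at-0, n6 stuck-at-0, n7 stuck-at-1} — 6 in all.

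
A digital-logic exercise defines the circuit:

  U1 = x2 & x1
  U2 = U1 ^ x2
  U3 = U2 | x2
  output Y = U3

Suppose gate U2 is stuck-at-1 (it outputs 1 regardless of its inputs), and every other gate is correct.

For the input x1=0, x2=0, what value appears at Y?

Propagate with U2 forced: U1=0, U2=1 [stuck-at-1], U3=1.
So Y = 1. (Without the fault it would be 0.)

1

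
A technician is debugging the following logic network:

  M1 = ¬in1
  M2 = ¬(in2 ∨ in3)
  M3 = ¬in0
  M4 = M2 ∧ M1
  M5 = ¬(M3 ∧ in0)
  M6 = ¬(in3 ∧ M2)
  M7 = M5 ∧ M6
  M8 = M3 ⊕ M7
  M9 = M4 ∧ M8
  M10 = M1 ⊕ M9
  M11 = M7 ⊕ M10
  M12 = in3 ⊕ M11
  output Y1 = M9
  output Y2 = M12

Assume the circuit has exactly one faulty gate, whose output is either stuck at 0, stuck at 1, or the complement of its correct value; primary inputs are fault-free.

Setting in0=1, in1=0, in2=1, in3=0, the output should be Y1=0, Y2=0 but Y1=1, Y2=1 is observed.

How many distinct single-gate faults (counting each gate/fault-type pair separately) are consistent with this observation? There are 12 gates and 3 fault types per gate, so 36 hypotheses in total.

6

Fault-free: M1=1, M2=0, M3=0, M4=0, M5=1, M6=1, M7=1, M8=1, M9=0, M10=1, M11=0, M12=0 → Y1=0, Y2=0. Observed Y1=1, Y2=1.
  M1: none of the 3 fault types match ✗
  M2: stuck-at-1, inverted output ✓; others ✗
  M3: none of the 3 fault types match ✗
  M4: stuck-at-1, inverted output ✓; others ✗
  M5: none of the 3 fault types match ✗
  M6: none of the 3 fault types match ✗
  M7: none of the 3 fault types match ✗
  M8: none of the 3 fault types match ✗
  M9: stuck-at-1, inverted output ✓; others ✗
  M10: none of the 3 fault types match ✗
  M11: none of the 3 fault types match ✗
  M12: none of the 3 fault types match ✗
Consistent faults: {M2 stuck-at-1, M2 inverted output, M4 stuck-at-1, M4 inverted output, M9 stuck-at-1, M9 inverted output} — 6 in all.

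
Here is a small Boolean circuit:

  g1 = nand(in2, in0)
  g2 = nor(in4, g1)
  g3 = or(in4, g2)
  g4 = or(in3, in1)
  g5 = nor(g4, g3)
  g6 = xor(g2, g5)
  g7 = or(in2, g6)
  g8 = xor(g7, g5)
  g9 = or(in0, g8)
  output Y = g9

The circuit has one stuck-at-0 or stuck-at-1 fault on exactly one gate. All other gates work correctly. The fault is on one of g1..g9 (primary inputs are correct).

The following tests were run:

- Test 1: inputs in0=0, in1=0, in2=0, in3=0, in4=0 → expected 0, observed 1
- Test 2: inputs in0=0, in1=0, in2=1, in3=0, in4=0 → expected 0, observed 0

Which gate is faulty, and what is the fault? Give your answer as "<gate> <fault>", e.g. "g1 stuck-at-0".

g6 stuck-at-0

Fault-free values for test 1 (in0=0, in1=0, in2=0, in3=0, in4=0): g1=1, g2=0, g3=0, g4=0, g5=1, g6=1, g7=1, g8=0, g9=0, giving Y=0. Observed 1.
Test 1: faults giving observed 1 are {g1 stuck-at-0, g2 stuck-at-1, g6 stuck-at-0, g7 stuck-at-0, g8 stuck-at-1, g9 stuck-at-1}.
Test 2 (in0=0, in1=0, in2=1, in3=0, in4=0): fault-free g1=1, g2=0, g3=0, g4=0, g5=1, g6=1, g7=1, g8=0, g9=0 → 0; observed 0. Eliminates g1 stuck-at-0, g2 stuck-at-1, g7 stuck-at-0, g8 stuck-at-1, g9 stuck-at-1.
Only g6 stuck-at-0 is consistent with every test.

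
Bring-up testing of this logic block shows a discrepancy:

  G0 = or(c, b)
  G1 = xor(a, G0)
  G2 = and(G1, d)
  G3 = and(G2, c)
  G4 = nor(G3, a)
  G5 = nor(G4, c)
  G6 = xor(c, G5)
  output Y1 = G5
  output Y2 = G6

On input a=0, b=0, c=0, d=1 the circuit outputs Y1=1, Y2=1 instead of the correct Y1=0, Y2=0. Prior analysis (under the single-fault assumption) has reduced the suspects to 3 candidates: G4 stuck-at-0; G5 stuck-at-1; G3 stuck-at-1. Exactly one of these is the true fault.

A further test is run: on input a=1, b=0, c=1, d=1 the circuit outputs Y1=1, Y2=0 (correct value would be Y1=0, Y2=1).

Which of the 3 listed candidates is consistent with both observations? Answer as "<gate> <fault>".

G5 stuck-at-1

Evaluate each candidate on input a=1, b=0, c=1, d=1:
  G4 stuck-at-0: G0=1, G1=0, G2=0, G3=0, G4=0 [stuck-at-0], G5=0, G6=1 → Y1=0, Y2=1 — eliminated
  G5 stuck-at-1: G0=1, G1=0, G2=0, G3=0, G4=0, G5=1 [stuck-at-1], G6=0 → Y1=1, Y2=0 — matches
  G3 stuck-at-1: G0=1, G1=0, G2=0, G3=1 [stuck-at-1], G4=0, G5=0, G6=1 → Y1=0, Y2=1 — eliminated
Only G5 stuck-at-1 reproduces the observed Y1=1, Y2=0.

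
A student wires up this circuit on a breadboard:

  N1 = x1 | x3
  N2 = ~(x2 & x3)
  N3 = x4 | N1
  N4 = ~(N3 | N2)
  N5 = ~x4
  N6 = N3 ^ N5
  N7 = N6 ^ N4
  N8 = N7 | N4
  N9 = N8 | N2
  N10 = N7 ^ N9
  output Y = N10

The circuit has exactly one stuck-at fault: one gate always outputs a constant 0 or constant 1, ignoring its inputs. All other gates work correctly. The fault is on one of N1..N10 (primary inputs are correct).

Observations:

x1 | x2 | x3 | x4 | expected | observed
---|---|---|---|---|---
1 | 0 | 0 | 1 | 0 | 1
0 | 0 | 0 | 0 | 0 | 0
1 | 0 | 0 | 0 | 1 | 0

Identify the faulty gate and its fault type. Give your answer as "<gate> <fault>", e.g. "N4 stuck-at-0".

Fault-free values for test 1 (x1=1, x2=0, x3=0, x4=1): N1=1, N2=1, N3=1, N4=0, N5=0, N6=1, N7=1, N8=1, N9=1, N10=0, giving Y=0. Observed 1.
Test 1: faults giving observed 1 are {N3 stuck-at-0, N4 stuck-at-1, N5 stuck-at-1, N6 stuck-at-0, N7 stuck-at-0, N9 stuck-at-0, N10 stuck-at-1}.
Test 2 (x1=0, x2=0, x3=0, x4=0): fault-free N1=0, N2=1, N3=0, N4=0, N5=1, N6=1, N7=1, N8=1, N9=1, N10=0 → 0; observed 0. Eliminates N4 stuck-at-1, N6 stuck-at-0, N7 stuck-at-0, N9 stuck-at-0, N10 stuck-at-1.
Test 3 (x1=1, x2=0, x3=0, x4=0): fault-free N1=1, N2=1, N3=1, N4=0, N5=1, N6=0, N7=0, N8=0, N9=1, N10=1 → 1; observed 0. Eliminates N5 stuck-at-1.
Only N3 stuck-at-0 is consistent with every test.

N3 stuck-at-0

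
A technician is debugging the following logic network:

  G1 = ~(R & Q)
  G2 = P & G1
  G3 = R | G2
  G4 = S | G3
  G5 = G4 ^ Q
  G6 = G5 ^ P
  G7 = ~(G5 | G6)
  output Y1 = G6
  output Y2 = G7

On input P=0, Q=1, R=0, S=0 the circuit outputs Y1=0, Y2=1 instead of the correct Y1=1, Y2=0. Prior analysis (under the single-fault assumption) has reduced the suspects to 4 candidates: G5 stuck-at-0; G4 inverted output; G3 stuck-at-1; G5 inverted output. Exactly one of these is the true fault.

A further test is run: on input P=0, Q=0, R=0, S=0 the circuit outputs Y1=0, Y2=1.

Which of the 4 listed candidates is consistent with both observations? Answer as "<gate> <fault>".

G5 stuck-at-0

Evaluate each candidate on input P=0, Q=0, R=0, S=0:
  G5 stuck-at-0: G1=1, G2=0, G3=0, G4=0, G5=0 [stuck-at-0], G6=0, G7=1 → Y1=0, Y2=1 — matches
  G4 inverted output: G1=1, G2=0, G3=0, G4=1 [inverted output], G5=1, G6=1, G7=0 → Y1=1, Y2=0 — eliminated
  G3 stuck-at-1: G1=1, G2=0, G3=1 [stuck-at-1], G4=1, G5=1, G6=1, G7=0 → Y1=1, Y2=0 — eliminated
  G5 inverted output: G1=1, G2=0, G3=0, G4=0, G5=1 [inverted output], G6=1, G7=0 → Y1=1, Y2=0 — eliminated
Only G5 stuck-at-0 reproduces the observed Y1=0, Y2=1.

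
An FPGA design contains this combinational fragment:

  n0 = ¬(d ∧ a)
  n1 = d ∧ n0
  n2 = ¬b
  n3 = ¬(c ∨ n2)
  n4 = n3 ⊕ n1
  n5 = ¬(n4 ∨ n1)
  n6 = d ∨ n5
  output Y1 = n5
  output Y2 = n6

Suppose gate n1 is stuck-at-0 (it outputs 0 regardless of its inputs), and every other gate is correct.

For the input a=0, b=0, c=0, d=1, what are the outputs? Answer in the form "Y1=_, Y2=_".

Propagate with n1 forced: n0=1, n1=0 [stuck-at-0], n2=1, n3=0, n4=0, n5=1, n6=1.
So the outputs are Y1=1, Y2=1. (Without the fault they would be Y1=0, Y2=1.)

Y1=1, Y2=1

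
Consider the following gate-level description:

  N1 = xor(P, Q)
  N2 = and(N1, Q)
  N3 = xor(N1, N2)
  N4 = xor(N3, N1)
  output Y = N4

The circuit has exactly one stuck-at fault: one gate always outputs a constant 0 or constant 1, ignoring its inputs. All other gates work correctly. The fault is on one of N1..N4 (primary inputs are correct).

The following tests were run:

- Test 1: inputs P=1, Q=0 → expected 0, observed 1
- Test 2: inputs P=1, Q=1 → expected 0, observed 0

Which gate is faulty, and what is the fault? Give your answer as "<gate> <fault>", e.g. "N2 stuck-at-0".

Fault-free values for test 1 (P=1, Q=0): N1=1, N2=0, N3=1, N4=0, giving Y=0. Observed 1.
Test 1: faults giving observed 1 are {N2 stuck-at-1, N3 stuck-at-0, N4 stuck-at-1}.
Test 2 (P=1, Q=1): fault-free N1=0, N2=0, N3=0, N4=0 → 0; observed 0. Eliminates N2 stuck-at-1, N4 stuck-at-1.
Only N3 stuck-at-0 is consistent with every test.

N3 stuck-at-0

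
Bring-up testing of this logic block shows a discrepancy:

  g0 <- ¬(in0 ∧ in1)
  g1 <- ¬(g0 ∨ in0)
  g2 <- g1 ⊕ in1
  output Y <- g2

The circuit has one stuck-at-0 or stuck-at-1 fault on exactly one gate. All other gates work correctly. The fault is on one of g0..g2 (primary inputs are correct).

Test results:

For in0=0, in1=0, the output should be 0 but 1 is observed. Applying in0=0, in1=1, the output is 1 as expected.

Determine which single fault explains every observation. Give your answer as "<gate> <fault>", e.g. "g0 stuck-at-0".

Fault-free values for test 1 (in0=0, in1=0): g0=1, g1=0, g2=0, giving Y=0. Observed 1.
Test 1: faults giving observed 1 are {g0 stuck-at-0, g1 stuck-at-1, g2 stuck-at-1}.
Test 2 (in0=0, in1=1): fault-free g0=1, g1=0, g2=1 → 1; observed 1. Eliminates g0 stuck-at-0, g1 stuck-at-1.
Only g2 stuck-at-1 is consistent with every test.

g2 stuck-at-1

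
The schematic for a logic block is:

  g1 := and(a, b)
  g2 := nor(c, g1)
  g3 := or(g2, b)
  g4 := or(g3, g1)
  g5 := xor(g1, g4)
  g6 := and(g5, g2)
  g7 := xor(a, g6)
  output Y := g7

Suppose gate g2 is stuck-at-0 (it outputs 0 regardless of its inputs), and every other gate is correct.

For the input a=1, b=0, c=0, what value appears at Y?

1

Propagate with g2 forced: g1=0, g2=0 [stuck-at-0], g3=0, g4=0, g5=0, g6=0, g7=1.
So Y = 1. (Without the fault it would be 0.)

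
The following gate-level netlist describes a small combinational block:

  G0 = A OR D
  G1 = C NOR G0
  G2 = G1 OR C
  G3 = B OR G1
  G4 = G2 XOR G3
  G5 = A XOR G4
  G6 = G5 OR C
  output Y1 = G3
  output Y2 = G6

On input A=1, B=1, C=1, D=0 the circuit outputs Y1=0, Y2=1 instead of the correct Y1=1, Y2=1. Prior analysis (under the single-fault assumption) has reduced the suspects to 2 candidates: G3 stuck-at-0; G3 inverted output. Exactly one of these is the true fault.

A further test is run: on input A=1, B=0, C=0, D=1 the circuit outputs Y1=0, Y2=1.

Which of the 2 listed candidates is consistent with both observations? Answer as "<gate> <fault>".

Evaluate each candidate on input A=1, B=0, C=0, D=1:
  G3 stuck-at-0: G0=1, G1=0, G2=0, G3=0 [stuck-at-0], G4=0, G5=1, G6=1 → Y1=0, Y2=1 — matches
  G3 inverted output: G0=1, G1=0, G2=0, G3=1 [inverted output], G4=1, G5=0, G6=0 → Y1=1, Y2=0 — eliminated
Only G3 stuck-at-0 reproduces the observed Y1=0, Y2=1.

G3 stuck-at-0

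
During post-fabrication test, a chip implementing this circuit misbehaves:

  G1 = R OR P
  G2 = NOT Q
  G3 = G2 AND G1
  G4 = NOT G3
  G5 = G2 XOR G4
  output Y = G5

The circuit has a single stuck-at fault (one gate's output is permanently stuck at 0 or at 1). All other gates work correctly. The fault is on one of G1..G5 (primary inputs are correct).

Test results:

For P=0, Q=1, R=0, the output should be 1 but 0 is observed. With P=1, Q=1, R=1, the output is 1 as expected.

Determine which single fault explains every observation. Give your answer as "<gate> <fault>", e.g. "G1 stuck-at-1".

G2 stuck-at-1

Fault-free values for test 1 (P=0, Q=1, R=0): G1=0, G2=0, G3=0, G4=1, G5=1, giving Y=1. Observed 0.
Test 1: faults giving observed 0 are {G2 stuck-at-1, G3 stuck-at-1, G4 stuck-at-0, G5 stuck-at-0}.
Test 2 (P=1, Q=1, R=1): fault-free G1=1, G2=0, G3=0, G4=1, G5=1 → 1; observed 1. Eliminates G3 stuck-at-1, G4 stuck-at-0, G5 stuck-at-0.
Only G2 stuck-at-1 is consistent with every test.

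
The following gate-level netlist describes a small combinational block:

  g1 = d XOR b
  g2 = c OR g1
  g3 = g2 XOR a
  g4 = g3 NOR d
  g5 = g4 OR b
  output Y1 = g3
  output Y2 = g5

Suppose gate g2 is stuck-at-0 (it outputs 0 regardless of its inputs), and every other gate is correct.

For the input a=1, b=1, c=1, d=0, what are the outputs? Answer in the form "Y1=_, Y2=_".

Y1=1, Y2=1

Propagate with g2 forced: g1=1, g2=0 [stuck-at-0], g3=1, g4=0, g5=1.
So the outputs are Y1=1, Y2=1. (Without the fault they would be Y1=0, Y2=1.)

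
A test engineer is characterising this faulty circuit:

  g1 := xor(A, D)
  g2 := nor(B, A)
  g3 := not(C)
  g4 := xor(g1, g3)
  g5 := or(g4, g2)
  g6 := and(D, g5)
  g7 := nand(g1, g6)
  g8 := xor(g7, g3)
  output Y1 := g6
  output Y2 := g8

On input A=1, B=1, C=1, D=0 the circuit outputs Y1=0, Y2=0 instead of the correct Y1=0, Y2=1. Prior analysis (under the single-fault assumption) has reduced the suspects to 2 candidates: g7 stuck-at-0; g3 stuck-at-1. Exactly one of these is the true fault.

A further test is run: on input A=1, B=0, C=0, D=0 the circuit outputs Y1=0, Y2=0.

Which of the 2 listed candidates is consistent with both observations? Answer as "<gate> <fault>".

g3 stuck-at-1

Evaluate each candidate on input A=1, B=0, C=0, D=0:
  g7 stuck-at-0: g1=1, g2=0, g3=1, g4=0, g5=0, g6=0, g7=0 [stuck-at-0], g8=1 → Y1=0, Y2=1 — eliminated
  g3 stuck-at-1: g1=1, g2=0, g3=1 [stuck-at-1], g4=0, g5=0, g6=0, g7=1, g8=0 → Y1=0, Y2=0 — matches
Only g3 stuck-at-1 reproduces the observed Y1=0, Y2=0.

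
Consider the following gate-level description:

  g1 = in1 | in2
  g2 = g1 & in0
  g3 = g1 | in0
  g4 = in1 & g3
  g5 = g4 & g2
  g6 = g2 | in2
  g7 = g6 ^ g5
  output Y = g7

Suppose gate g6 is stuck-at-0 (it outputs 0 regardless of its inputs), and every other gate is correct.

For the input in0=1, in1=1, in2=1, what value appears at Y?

1

Propagate with g6 forced: g1=1, g2=1, g3=1, g4=1, g5=1, g6=0 [stuck-at-0], g7=1.
So Y = 1. (Without the fault it would be 0.)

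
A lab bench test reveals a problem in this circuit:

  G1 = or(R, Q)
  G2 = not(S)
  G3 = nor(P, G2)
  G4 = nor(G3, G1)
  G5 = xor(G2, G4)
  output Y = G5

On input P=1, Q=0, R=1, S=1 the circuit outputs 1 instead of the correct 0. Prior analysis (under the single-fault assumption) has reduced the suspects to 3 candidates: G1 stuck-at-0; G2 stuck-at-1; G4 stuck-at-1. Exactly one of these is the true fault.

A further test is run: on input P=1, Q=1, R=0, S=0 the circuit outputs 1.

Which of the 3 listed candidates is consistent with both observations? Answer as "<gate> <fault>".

Evaluate each candidate on input P=1, Q=1, R=0, S=0:
  G1 stuck-at-0: G1=0 [stuck-at-0], G2=1, G3=0, G4=1, G5=0 → 0 — eliminated
  G2 stuck-at-1: G1=1, G2=1 [stuck-at-1], G3=0, G4=0, G5=1 → 1 — matches
  G4 stuck-at-1: G1=1, G2=1, G3=0, G4=1 [stuck-at-1], G5=0 → 0 — eliminated
Only G2 stuck-at-1 reproduces the observed 1.

G2 stuck-at-1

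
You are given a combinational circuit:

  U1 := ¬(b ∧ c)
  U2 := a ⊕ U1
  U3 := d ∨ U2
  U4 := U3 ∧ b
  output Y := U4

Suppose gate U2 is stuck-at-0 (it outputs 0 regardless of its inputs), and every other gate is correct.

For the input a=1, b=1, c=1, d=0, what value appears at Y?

Propagate with U2 forced: U1=0, U2=0 [stuck-at-0], U3=0, U4=0.
So Y = 0. (Without the fault it would be 1.)

0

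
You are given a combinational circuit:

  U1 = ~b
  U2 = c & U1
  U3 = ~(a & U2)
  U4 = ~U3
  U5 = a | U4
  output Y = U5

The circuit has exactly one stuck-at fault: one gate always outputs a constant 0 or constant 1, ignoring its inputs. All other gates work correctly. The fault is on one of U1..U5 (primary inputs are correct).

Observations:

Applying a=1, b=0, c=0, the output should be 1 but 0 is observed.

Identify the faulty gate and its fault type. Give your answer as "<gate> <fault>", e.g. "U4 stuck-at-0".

U5 stuck-at-0

Fault-free values for test 1 (a=1, b=0, c=0): U1=1, U2=0, U3=1, U4=0, U5=1, giving Y=1. Observed 0.
Test 1: faults giving observed 0 are {U5 stuck-at-0}.
Only U5 stuck-at-0 is consistent with every test.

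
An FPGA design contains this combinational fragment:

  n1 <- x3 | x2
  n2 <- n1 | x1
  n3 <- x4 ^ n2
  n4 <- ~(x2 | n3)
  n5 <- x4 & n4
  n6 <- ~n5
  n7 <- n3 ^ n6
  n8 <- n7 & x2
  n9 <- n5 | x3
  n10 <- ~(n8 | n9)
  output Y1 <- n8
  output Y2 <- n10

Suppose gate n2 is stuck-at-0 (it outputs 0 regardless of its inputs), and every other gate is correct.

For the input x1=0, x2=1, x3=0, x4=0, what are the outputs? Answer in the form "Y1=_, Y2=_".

Y1=1, Y2=0

Propagate with n2 forced: n1=1, n2=0 [stuck-at-0], n3=0, n4=0, n5=0, n6=1, n7=1, n8=1, n9=0, n10=0.
So the outputs are Y1=1, Y2=0. (Without the fault they would be Y1=0, Y2=1.)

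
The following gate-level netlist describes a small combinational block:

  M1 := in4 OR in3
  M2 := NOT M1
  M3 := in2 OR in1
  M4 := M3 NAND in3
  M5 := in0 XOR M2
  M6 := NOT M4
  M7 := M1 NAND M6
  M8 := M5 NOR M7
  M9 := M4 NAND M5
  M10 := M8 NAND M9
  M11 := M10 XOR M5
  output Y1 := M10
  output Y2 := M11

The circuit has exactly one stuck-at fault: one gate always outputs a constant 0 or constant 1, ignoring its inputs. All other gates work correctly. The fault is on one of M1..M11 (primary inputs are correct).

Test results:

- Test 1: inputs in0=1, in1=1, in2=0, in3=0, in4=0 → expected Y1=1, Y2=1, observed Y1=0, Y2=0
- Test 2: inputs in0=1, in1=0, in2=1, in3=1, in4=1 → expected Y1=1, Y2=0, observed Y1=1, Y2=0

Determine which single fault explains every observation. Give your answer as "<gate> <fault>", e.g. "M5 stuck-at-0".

M7 stuck-at-0

Fault-free values for test 1 (in0=1, in1=1, in2=0, in3=0, in4=0): M1=0, M2=1, M3=1, M4=1, M5=0, M6=0, M7=1, M8=0, M9=1, M10=1, M11=1, giving Y1=1, Y2=1. Observed Y1=0, Y2=0.
Test 1: faults giving observed Y1=0, Y2=0 are {M7 stuck-at-0, M8 stuck-at-1, M10 stuck-at-0}.
Test 2 (in0=1, in1=0, in2=1, in3=1, in4=1): fault-free M1=1, M2=0, M3=1, M4=0, M5=1, M6=1, M7=0, M8=0, M9=1, M10=1, M11=0 → Y1=1, Y2=0; observed Y1=1, Y2=0. Eliminates M8 stuck-at-1, M10 stuck-at-0.
Only M7 stuck-at-0 is consistent with every test.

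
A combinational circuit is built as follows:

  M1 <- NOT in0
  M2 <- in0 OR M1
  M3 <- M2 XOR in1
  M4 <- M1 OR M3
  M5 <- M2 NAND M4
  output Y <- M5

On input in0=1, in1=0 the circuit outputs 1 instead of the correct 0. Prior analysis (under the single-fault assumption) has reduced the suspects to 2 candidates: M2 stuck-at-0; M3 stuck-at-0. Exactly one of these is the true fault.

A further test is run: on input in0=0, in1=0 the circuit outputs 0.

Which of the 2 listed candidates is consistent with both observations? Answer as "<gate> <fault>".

Evaluate each candidate on input in0=0, in1=0:
  M2 stuck-at-0: M1=1, M2=0 [stuck-at-0], M3=0, M4=1, M5=1 → 1 — eliminated
  M3 stuck-at-0: M1=1, M2=1, M3=0 [stuck-at-0], M4=1, M5=0 → 0 — matches
Only M3 stuck-at-0 reproduces the observed 0.

M3 stuck-at-0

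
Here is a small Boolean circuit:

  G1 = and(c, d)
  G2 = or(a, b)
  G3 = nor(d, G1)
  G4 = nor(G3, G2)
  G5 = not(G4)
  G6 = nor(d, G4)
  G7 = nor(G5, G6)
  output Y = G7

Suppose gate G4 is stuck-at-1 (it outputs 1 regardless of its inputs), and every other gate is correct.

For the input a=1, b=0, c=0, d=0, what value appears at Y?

Propagate with G4 forced: G1=0, G2=1, G3=1, G4=1 [stuck-at-1], G5=0, G6=0, G7=1.
So Y = 1. (Without the fault it would be 0.)

1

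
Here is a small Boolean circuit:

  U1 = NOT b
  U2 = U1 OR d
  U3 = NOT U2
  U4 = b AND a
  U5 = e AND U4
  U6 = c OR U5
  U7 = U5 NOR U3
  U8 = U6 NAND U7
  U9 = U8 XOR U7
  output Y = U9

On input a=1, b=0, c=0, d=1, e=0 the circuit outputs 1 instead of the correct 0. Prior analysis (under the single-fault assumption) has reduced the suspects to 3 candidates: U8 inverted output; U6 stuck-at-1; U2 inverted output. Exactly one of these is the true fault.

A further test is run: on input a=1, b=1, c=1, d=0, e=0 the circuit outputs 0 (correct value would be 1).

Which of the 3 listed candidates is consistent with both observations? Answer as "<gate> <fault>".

Evaluate each candidate on input a=1, b=1, c=1, d=0, e=0:
  U8 inverted output: U1=0, U2=0, U3=1, U4=1, U5=0, U6=1, U7=0, U8=0 [inverted output], U9=0 → 0 — matches
  U6 stuck-at-1: U1=0, U2=0, U3=1, U4=1, U5=0, U6=1 [stuck-at-1], U7=0, U8=1, U9=1 → 1 — eliminated
  U2 inverted output: U1=0, U2=1 [inverted output], U3=0, U4=1, U5=0, U6=1, U7=1, U8=0, U9=1 → 1 — eliminated
Only U8 inverted output reproduces the observed 0.

U8 inverted output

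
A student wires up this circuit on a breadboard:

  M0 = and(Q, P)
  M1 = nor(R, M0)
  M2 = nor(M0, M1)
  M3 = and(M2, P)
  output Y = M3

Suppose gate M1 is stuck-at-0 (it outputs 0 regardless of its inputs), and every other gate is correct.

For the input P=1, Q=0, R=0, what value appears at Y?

Propagate with M1 forced: M0=0, M1=0 [stuck-at-0], M2=1, M3=1.
So Y = 1. (Without the fault it would be 0.)

1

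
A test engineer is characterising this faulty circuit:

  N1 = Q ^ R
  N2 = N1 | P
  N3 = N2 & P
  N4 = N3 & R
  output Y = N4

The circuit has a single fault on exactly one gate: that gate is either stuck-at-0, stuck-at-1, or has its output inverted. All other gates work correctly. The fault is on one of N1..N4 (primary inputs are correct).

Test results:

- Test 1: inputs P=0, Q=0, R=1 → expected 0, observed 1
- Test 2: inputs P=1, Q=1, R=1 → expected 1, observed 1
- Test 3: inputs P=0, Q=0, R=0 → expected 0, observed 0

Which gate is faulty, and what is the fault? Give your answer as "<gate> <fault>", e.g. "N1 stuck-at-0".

N3 stuck-at-1

Fault-free values for test 1 (P=0, Q=0, R=1): N1=1, N2=1, N3=0, N4=0, giving Y=0. Observed 1.
Test 1: faults giving observed 1 are {N3 stuck-at-1, N3 inverted output, N4 stuck-at-1, N4 inverted output}.
Test 2 (P=1, Q=1, R=1): fault-free N1=0, N2=1, N3=1, N4=1 → 1; observed 1. Eliminates N3 inverted output, N4 inverted output.
Test 3 (P=0, Q=0, R=0): fault-free N1=0, N2=0, N3=0, N4=0 → 0; observed 0. Eliminates N4 stuck-at-1.
Only N3 stuck-at-1 is consistent with every test.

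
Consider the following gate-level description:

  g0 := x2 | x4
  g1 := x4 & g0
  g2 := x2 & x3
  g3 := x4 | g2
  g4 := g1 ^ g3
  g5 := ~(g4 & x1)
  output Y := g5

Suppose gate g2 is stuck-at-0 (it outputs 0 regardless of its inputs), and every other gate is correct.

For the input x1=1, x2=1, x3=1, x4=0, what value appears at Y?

1

Propagate with g2 forced: g0=1, g1=0, g2=0 [stuck-at-0], g3=0, g4=0, g5=1.
So Y = 1. (Without the fault it would be 0.)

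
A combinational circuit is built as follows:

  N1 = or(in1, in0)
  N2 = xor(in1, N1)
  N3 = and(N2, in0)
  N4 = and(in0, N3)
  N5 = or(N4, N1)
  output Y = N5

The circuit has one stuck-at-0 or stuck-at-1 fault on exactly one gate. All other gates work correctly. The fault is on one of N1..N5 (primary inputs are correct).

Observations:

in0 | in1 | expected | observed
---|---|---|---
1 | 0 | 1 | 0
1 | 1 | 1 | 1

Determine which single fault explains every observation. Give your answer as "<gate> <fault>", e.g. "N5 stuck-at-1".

N1 stuck-at-0

Fault-free values for test 1 (in0=1, in1=0): N1=1, N2=1, N3=1, N4=1, N5=1, giving Y=1. Observed 0.
Test 1: faults giving observed 0 are {N1 stuck-at-0, N5 stuck-at-0}.
Test 2 (in0=1, in1=1): fault-free N1=1, N2=0, N3=0, N4=0, N5=1 → 1; observed 1. Eliminates N5 stuck-at-0.
Only N1 stuck-at-0 is consistent with every test.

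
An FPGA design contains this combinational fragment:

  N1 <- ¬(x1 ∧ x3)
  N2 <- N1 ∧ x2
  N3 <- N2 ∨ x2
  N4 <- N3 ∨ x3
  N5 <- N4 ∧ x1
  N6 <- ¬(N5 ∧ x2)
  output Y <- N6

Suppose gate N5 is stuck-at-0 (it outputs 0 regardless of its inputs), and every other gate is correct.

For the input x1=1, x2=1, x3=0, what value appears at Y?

1

Propagate with N5 forced: N1=1, N2=1, N3=1, N4=1, N5=0 [stuck-at-0], N6=1.
So Y = 1. (Without the fault it would be 0.)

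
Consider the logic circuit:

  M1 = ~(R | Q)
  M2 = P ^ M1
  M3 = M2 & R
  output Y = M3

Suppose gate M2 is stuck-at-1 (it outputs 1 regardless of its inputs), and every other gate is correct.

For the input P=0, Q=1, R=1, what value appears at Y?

1

Propagate with M2 forced: M1=0, M2=1 [stuck-at-1], M3=1.
So Y = 1. (Without the fault it would be 0.)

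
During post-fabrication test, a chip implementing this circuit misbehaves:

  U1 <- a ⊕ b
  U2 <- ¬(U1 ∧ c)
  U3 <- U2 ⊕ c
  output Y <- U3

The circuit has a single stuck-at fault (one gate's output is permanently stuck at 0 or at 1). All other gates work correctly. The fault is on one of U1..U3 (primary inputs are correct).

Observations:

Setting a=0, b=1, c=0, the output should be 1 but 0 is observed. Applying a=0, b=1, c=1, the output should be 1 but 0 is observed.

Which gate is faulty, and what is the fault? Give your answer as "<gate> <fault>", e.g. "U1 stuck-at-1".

Fault-free values for test 1 (a=0, b=1, c=0): U1=1, U2=1, U3=1, giving Y=1. Observed 0.
Test 1: faults giving observed 0 are {U2 stuck-at-0, U3 stuck-at-0}.
Test 2 (a=0, b=1, c=1): fault-free U1=1, U2=0, U3=1 → 1; observed 0. Eliminates U2 stuck-at-0.
Only U3 stuck-at-0 is consistent with every test.

U3 stuck-at-0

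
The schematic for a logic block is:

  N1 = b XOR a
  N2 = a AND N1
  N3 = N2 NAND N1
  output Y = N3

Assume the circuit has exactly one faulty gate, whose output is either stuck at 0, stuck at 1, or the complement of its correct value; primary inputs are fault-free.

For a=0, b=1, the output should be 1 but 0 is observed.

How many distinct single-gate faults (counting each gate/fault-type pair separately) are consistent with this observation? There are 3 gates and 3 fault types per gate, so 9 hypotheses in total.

4

Fault-free: N1=1, N2=0, N3=1 → 1. Observed 0.
  N1 stuck-at-0: output 1 ✗
  N1 stuck-at-1: output 1 ✗
  N1 inverted output: output 1 ✗
  N2 stuck-at-0: output 1 ✗
  N2 stuck-at-1: output 0 ✓
  N2 inverted output: output 0 ✓
  N3 stuck-at-0: output 0 ✓
  N3 stuck-at-1: output 1 ✗
  N3 inverted output: output 0 ✓
Consistent faults: {N2 stuck-at-1, N2 inverted output, N3 stuck-at-0, N3 inverted output} — 4 in all.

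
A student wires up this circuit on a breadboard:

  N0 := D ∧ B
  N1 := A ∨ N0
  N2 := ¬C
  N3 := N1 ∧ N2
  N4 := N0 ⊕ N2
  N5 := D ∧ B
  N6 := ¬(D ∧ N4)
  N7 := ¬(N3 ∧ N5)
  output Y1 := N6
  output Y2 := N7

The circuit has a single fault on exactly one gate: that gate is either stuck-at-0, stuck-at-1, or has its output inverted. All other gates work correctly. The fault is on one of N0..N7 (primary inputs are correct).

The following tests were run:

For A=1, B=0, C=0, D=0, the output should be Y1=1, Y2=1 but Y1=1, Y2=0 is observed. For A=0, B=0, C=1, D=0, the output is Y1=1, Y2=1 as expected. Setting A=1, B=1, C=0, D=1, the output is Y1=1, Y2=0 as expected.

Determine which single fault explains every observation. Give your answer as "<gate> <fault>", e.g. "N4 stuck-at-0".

N5 stuck-at-1

Fault-free values for test 1 (A=1, B=0, C=0, D=0): N0=0, N1=1, N2=1, N3=1, N4=1, N5=0, N6=1, N7=1, giving Y1=1, Y2=1. Observed Y1=1, Y2=0.
Test 1: faults giving observed Y1=1, Y2=0 are {N5 stuck-at-1, N5 inverted output, N7 stuck-at-0, N7 inverted output}.
Test 2 (A=0, B=0, C=1, D=0): fault-free N0=0, N1=0, N2=0, N3=0, N4=0, N5=0, N6=1, N7=1 → Y1=1, Y2=1; observed Y1=1, Y2=1. Eliminates N7 stuck-at-0, N7 inverted output.
Test 3 (A=1, B=1, C=0, D=1): fault-free N0=1, N1=1, N2=1, N3=1, N4=0, N5=1, N6=1, N7=0 → Y1=1, Y2=0; observed Y1=1, Y2=0. Eliminates N5 inverted output.
Only N5 stuck-at-1 is consistent with every test.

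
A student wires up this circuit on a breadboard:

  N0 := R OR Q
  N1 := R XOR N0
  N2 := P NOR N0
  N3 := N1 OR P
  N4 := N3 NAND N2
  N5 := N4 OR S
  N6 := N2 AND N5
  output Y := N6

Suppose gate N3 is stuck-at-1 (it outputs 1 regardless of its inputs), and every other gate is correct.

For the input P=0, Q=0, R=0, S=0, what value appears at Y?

0

Propagate with N3 forced: N0=0, N1=0, N2=1, N3=1 [stuck-at-1], N4=0, N5=0, N6=0.
So Y = 0. (Without the fault it would be 1.)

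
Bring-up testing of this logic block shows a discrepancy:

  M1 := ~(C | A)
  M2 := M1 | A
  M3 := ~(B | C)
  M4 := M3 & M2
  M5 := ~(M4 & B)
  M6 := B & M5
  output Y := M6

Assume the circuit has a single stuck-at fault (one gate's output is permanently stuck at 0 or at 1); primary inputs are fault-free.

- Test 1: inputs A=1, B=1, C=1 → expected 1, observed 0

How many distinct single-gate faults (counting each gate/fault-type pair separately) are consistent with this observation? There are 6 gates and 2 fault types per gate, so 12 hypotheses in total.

Fault-free: M1=0, M2=1, M3=0, M4=0, M5=1, M6=1 → 1. Observed 0.
  M1 stuck-at-0: output 1 ✗
  M1 stuck-at-1: output 1 ✗
  M2 stuck-at-0: output 1 ✗
  M2 stuck-at-1: output 1 ✗
  M3 stuck-at-0: output 1 ✗
  M3 stuck-at-1: output 0 ✓
  M4 stuck-at-0: output 1 ✗
  M4 stuck-at-1: output 0 ✓
  M5 stuck-at-0: output 0 ✓
  M5 stuck-at-1: output 1 ✗
  M6 stuck-at-0: output 0 ✓
  M6 stuck-at-1: output 1 ✗
Consistent faults: {M3 stuck-at-1, M4 stuck-at-1, M5 stuck-at-0, M6 stuck-at-0} — 4 in all.

4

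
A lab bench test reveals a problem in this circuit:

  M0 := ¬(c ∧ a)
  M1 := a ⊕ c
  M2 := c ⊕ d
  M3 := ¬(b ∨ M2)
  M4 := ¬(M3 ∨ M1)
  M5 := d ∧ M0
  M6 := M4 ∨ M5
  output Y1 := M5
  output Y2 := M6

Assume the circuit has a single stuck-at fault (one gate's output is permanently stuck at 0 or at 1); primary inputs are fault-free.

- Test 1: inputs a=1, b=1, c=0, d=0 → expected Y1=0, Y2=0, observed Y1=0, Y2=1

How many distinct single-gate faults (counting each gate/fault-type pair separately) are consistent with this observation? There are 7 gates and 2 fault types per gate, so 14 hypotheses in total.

3

Fault-free: M0=1, M1=1, M2=0, M3=0, M4=0, M5=0, M6=0 → Y1=0, Y2=0. Observed Y1=0, Y2=1.
  M0 stuck-at-0: output Y1=0, Y2=0 ✗
  M0 stuck-at-1: output Y1=0, Y2=0 ✗
  M1 stuck-at-0: output Y1=0, Y2=1 ✓
  M1 stuck-at-1: output Y1=0, Y2=0 ✗
  M2 stuck-at-0: output Y1=0, Y2=0 ✗
  M2 stuck-at-1: output Y1=0, Y2=0 ✗
  M3 stuck-at-0: output Y1=0, Y2=0 ✗
  M3 stuck-at-1: output Y1=0, Y2=0 ✗
  M4 stuck-at-0: output Y1=0, Y2=0 ✗
  M4 stuck-at-1: output Y1=0, Y2=1 ✓
  M5 stuck-at-0: output Y1=0, Y2=0 ✗
  M5 stuck-at-1: output Y1=1, Y2=1 ✗
  M6 stuck-at-0: output Y1=0, Y2=0 ✗
  M6 stuck-at-1: output Y1=0, Y2=1 ✓
Consistent faults: {M1 stuck-at-0, M4 stuck-at-1, M6 stuck-at-1} — 3 in all.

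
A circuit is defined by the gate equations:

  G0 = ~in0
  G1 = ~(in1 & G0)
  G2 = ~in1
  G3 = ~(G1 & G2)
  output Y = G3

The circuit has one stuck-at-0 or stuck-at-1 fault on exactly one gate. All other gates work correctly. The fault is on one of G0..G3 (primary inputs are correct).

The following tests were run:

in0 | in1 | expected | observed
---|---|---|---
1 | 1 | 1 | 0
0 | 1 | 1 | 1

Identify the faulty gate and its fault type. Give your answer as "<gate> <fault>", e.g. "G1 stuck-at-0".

G2 stuck-at-1

Fault-free values for test 1 (in0=1, in1=1): G0=0, G1=1, G2=0, G3=1, giving Y=1. Observed 0.
Test 1: faults giving observed 0 are {G2 stuck-at-1, G3 stuck-at-0}.
Test 2 (in0=0, in1=1): fault-free G0=1, G1=0, G2=0, G3=1 → 1; observed 1. Eliminates G3 stuck-at-0.
Only G2 stuck-at-1 is consistent with every test.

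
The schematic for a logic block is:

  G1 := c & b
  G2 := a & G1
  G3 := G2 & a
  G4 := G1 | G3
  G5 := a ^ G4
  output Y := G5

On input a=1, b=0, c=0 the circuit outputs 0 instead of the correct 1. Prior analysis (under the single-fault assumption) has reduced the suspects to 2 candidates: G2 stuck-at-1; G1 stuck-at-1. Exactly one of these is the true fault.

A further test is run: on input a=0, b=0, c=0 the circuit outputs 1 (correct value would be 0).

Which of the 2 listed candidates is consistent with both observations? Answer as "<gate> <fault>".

Evaluate each candidate on input a=0, b=0, c=0:
  G2 stuck-at-1: G1=0, G2=1 [stuck-at-1], G3=0, G4=0, G5=0 → 0 — eliminated
  G1 stuck-at-1: G1=1 [stuck-at-1], G2=0, G3=0, G4=1, G5=1 → 1 — matches
Only G1 stuck-at-1 reproduces the observed 1.

G1 stuck-at-1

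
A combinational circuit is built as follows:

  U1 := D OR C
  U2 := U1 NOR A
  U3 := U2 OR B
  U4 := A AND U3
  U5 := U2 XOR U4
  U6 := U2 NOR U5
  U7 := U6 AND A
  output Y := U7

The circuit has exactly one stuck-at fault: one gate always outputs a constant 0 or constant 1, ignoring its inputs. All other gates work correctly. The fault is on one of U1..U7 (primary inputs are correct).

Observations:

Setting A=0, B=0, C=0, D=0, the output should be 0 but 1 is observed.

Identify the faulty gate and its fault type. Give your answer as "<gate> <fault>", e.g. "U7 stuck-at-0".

U7 stuck-at-1

Fault-free values for test 1 (A=0, B=0, C=0, D=0): U1=0, U2=1, U3=1, U4=0, U5=1, U6=0, U7=0, giving Y=0. Observed 1.
Test 1: faults giving observed 1 are {U7 stuck-at-1}.
Only U7 stuck-at-1 is consistent with every test.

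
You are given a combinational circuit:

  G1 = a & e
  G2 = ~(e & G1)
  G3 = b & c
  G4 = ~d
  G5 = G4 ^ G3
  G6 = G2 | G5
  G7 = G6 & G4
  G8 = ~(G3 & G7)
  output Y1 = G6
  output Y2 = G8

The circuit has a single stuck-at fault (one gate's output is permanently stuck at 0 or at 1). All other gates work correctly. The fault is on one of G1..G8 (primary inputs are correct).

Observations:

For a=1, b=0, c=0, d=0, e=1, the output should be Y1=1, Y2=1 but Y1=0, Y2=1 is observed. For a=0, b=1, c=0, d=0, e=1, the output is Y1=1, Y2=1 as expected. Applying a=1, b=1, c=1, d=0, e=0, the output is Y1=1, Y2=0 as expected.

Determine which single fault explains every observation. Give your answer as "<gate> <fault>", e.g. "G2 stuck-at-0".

G5 stuck-at-0

Fault-free values for test 1 (a=1, b=0, c=0, d=0, e=1): G1=1, G2=0, G3=0, G4=1, G5=1, G6=1, G7=1, G8=1, giving Y1=1, Y2=1. Observed Y1=0, Y2=1.
Test 1: faults giving observed Y1=0, Y2=1 are {G3 stuck-at-1, G4 stuck-at-0, G5 stuck-at-0, G6 stuck-at-0}.
Test 2 (a=0, b=1, c=0, d=0, e=1): fault-free G1=0, G2=1, G3=0, G4=1, G5=1, G6=1, G7=1, G8=1 → Y1=1, Y2=1; observed Y1=1, Y2=1. Eliminates G3 stuck-at-1, G6 stuck-at-0.
Test 3 (a=1, b=1, c=1, d=0, e=0): fault-free G1=0, G2=1, G3=1, G4=1, G5=0, G6=1, G7=1, G8=0 → Y1=1, Y2=0; observed Y1=1, Y2=0. Eliminates G4 stuck-at-0.
Only G5 stuck-at-0 is consistent with every test.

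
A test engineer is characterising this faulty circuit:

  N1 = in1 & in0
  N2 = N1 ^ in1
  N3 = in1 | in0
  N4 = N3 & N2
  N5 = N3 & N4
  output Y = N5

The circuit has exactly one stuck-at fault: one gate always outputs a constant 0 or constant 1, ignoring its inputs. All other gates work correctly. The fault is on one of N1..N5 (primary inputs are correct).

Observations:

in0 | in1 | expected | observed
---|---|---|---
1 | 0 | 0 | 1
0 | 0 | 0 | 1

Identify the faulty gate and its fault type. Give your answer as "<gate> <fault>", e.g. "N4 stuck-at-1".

N5 stuck-at-1

Fault-free values for test 1 (in0=1, in1=0): N1=0, N2=0, N3=1, N4=0, N5=0, giving Y=0. Observed 1.
Test 1: faults giving observed 1 are {N1 stuck-at-1, N2 stuck-at-1, N4 stuck-at-1, N5 stuck-at-1}.
Test 2 (in0=0, in1=0): fault-free N1=0, N2=0, N3=0, N4=0, N5=0 → 0; observed 1. Eliminates N1 stuck-at-1, N2 stuck-at-1, N4 stuck-at-1.
Only N5 stuck-at-1 is consistent with every test.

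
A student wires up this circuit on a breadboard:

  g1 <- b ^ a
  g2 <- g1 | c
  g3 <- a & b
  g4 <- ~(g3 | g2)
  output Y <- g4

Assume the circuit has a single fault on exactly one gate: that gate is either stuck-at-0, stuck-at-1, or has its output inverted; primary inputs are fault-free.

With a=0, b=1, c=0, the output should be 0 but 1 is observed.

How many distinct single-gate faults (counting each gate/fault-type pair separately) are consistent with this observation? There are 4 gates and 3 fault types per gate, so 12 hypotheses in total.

6

Fault-free: g1=1, g2=1, g3=0, g4=0 → 0. Observed 1.
  g1 stuck-at-0: output 1 ✓
  g1 stuck-at-1: output 0 ✗
  g1 inverted output: output 1 ✓
  g2 stuck-at-0: output 1 ✓
  g2 stuck-at-1: output 0 ✗
  g2 inverted output: output 1 ✓
  g3 stuck-at-0: output 0 ✗
  g3 stuck-at-1: output 0 ✗
  g3 inverted output: output 0 ✗
  g4 stuck-at-0: output 0 ✗
  g4 stuck-at-1: output 1 ✓
  g4 inverted output: output 1 ✓
Consistent faults: {g1 stuck-at-0, g1 inverted output, g2 stuck-at-0, g2 inverted output, g4 stuck-at-1, g4 inverted output} — 6 in all.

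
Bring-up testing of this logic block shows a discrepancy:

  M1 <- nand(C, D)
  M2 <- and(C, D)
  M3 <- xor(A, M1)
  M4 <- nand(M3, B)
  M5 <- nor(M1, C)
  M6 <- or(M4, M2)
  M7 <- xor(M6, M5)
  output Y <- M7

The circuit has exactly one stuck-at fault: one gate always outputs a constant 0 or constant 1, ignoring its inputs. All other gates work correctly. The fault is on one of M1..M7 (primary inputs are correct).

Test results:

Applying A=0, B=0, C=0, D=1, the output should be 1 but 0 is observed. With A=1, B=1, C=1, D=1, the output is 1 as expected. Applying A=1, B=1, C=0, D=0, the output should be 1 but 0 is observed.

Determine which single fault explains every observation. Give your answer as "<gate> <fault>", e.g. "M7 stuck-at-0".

Fault-free values for test 1 (A=0, B=0, C=0, D=1): M1=1, M2=0, M3=1, M4=1, M5=0, M6=1, M7=1, giving Y=1. Observed 0.
Test 1: faults giving observed 0 are {M1 stuck-at-0, M4 stuck-at-0, M5 stuck-at-1, M6 stuck-at-0, M7 stuck-at-0}.
Test 2 (A=1, B=1, C=1, D=1): fault-free M1=0, M2=1, M3=1, M4=0, M5=0, M6=1, M7=1 → 1; observed 1. Eliminates M5 stuck-at-1, M6 stuck-at-0, M7 stuck-at-0.
Test 3 (A=1, B=1, C=0, D=0): fault-free M1=1, M2=0, M3=0, M4=1, M5=0, M6=1, M7=1 → 1; observed 0. Eliminates M1 stuck-at-0.
Only M4 stuck-at-0 is consistent with every test.

M4 stuck-at-0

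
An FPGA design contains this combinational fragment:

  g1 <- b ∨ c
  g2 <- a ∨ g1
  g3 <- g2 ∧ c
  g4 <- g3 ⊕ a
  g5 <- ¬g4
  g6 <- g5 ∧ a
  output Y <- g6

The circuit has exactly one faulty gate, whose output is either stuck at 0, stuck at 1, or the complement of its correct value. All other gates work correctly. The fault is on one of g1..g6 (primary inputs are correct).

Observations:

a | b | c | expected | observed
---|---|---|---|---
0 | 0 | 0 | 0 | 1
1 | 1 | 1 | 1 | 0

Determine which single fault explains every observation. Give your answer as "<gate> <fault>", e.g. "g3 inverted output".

Fault-free values for test 1 (a=0, b=0, c=0): g1=0, g2=0, g3=0, g4=0, g5=1, g6=0, giving Y=0. Observed 1.
Test 1: faults giving observed 1 are {g6 stuck-at-1, g6 inverted output}.
Test 2 (a=1, b=1, c=1): fault-free g1=1, g2=1, g3=1, g4=0, g5=1, g6=1 → 1; observed 0. Eliminates g6 stuck-at-1.
Only g6 inverted output is consistent with every test.

g6 inverted output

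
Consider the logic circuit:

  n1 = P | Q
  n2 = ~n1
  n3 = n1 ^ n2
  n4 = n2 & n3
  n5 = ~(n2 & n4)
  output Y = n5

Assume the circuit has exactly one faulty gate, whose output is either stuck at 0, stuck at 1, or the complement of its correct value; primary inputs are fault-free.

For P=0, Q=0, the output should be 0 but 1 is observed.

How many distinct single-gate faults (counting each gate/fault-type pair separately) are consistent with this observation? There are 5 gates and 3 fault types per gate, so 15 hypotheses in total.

Fault-free: n1=0, n2=1, n3=1, n4=1, n5=0 → 0. Observed 1.
  n1: stuck-at-1, inverted output ✓; others ✗
  n2: stuck-at-0, inverted output ✓; others ✗
  n3: stuck-at-0, inverted output ✓; others ✗
  n4: stuck-at-0, inverted output ✓; others ✗
  n5: stuck-at-1, inverted output ✓; others ✗
Consistent faults: {n1 stuck-at-1, n1 inverted output, n2 stuck-at-0, n2 inverted output, n3 stuck-at-0, n3 inverted output, n4 stuck-at-0, n4 inverted output, n5 stuck-at-1, n5 inverted output} — 10 in all.

10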